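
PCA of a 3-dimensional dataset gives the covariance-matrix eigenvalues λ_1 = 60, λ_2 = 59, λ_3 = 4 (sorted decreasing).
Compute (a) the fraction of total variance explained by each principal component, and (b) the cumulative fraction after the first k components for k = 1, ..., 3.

Step 1 — total variance = trace(Sigma) = Σ λ_i = 60 + 59 + 4 = 123.

Step 2 — fraction explained by component i = λ_i / Σ λ:
  PC1: 60/123 = 0.4878
  PC2: 59/123 = 0.4797
  PC3: 4/123 = 0.0325

Step 3 — cumulative fraction after k components = (λ_1 + ... + λ_k) / Σ λ:
  k = 1: 60/123 = 0.4878
  k = 2: (60 + 59)/123 = 119/123 = 0.9675
  k = 3: (60 + 59 + 4)/123 = 123/123 = 1

Summary (fraction, with percent):

explained: PC1 0.4878 (48.78%), PC2 0.4797 (47.97%), PC3 0.0325 (3.25%);  cumulative: 0.4878, 0.9675, 1


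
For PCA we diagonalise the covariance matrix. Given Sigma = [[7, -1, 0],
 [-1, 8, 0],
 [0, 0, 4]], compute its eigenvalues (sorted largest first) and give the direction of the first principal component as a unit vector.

Step 1 — characteristic polynomial p(λ) = det(λI - Sigma) = λ³ - tr·λ² + c_1·λ - det, where tr = trace, c_1 = sum of the principal 2×2 minors, det = det(Sigma):
  tr = 7 + 8 + 4 = 19,
  c_1 = (7·8 - (-1)²) + (7·4 - (0)²) + (8·4 - (0)²) = 55 + 28 + 32 = 115,
  det = 7·(8·4 - (0)²) - (-1)·((-1)·4 - (0)·(0)) + (0)·((-1)·(0) - 8·(0)) = 7·(32) - (-1)·(-4) + (0)·(0) = 220.
  So p(λ) = λ³ - 19λ² + 115λ - 220.
Step 2 — look for an integer root (rational root theorem: any rational root is an integer divisor of 220). Testing λ = 4:
  p(4) = 64 - 304 + 460 - 220 = 0  ✓
  Dividing out (λ - 4): p(λ) = (λ - 4)(λ² - 15λ + 55).
Step 3 — remaining eigenvalues from the quadratic λ² - 15λ + 55 = 0:
  Δ = 15² - 4·55 = 225 - 220 = 5,  λ = (15 ± √5)/2 = (15 ± 2.2361)/2 ≈ 8.618 or 6.382.
  Sorted: λ_1 = 8.618,  λ_2 = 6.382,  λ_3 = 4  (check: sum = 19 = tr ✓).

Step 4 — unit eigenvector for λ_1 ≈ 8.618: v spans the null space of (Sigma - λ_1 I), whose rows are
  r_1 = (-1.618, -1, 0),  r_2 = (-1, -0.618, 0),  r_3 = (0, 0, -4.618).
  v is orthogonal to every row, so take v ∝ r_1 × r_3 = ((-1)·(-4.618) - (0)·(0), (0)·(0) - (-1.618)·(-4.618), (-1.618)·(0) - (-1)·(0)) ≈ (4.618, -7.4721, 0).
  Let u = (4.618, -7.4721, 0).
  ||u|| = √((4.618)² + (-7.4721)² + (0)²) = √(77.1591) ≈ 8.784,  v_1 = u/||u|| ≈ (0.5257, -0.8507, 0) (||v_1|| = 1).

λ_1 = 8.618,  λ_2 = 6.382,  λ_3 = 4;  v_1 ≈ (0.5257, -0.8507, 0)


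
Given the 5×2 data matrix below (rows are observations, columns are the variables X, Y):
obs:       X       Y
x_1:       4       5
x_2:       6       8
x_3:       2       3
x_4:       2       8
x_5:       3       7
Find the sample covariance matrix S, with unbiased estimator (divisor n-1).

Step 1 — column means:
  mean(X) = (4 + 6 + 2 + 2 + 3) / 5 = 17/5 = 3.4
  mean(Y) = (5 + 8 + 3 + 8 + 7) / 5 = 31/5 = 6.2

Step 2 — sample covariance S[i,j] = (1/(n-1)) · Σ_k (x_{k,i} - mean_i) · (x_{k,j} - mean_j), with n-1 = 4.
  S[X,X] = ((0.6)·(0.6) + (2.6)·(2.6) + (-1.4)·(-1.4) + (-1.4)·(-1.4) + (-0.4)·(-0.4)) / 4 = 11.2/4 = 2.8
  S[X,Y] = ((0.6)·(-1.2) + (2.6)·(1.8) + (-1.4)·(-3.2) + (-1.4)·(1.8) + (-0.4)·(0.8)) / 4 = 5.6/4 = 1.4
  S[Y,Y] = ((-1.2)·(-1.2) + (1.8)·(1.8) + (-3.2)·(-3.2) + (1.8)·(1.8) + (0.8)·(0.8)) / 4 = 18.8/4 = 4.7

S is symmetric (S[j,i] = S[i,j]). Assembling:

S = [[2.8, 1.4],
 [1.4, 4.7]]


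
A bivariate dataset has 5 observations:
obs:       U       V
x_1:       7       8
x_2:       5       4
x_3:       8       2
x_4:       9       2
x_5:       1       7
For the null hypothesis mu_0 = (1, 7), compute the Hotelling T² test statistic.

Step 1 — sample mean vector:
  mean(U) = (7 + 5 + 8 + 9 + 1) / 5 = 30/5 = 6
  mean(V) = (8 + 4 + 2 + 2 + 7) / 5 = 23/5 = 4.6
  x̄ = (6, 4.6),  deviation x̄ - mu_0 = (6, 4.6) - (1, 7) = (5, -2.4).

Step 2 — sample covariance matrix, S[i,j] = (1/(n-1)) · Σ_k (x_{k,i} - mean_i) · (x_{k,j} - mean_j), divisor n-1 = 4:
  S[U,U] = ((1)·(1) + (-1)·(-1) + (2)·(2) + (3)·(3) + (-5)·(-5)) / 4 = 40/4 = 10
  S[U,V] = ((1)·(3.4) + (-1)·(-0.6) + (2)·(-2.6) + (3)·(-2.6) + (-5)·(2.4)) / 4 = -21/4 = -5.25
  S[V,V] = ((3.4)·(3.4) + (-0.6)·(-0.6) + (-2.6)·(-2.6) + (-2.6)·(-2.6) + (2.4)·(2.4)) / 4 = 31.2/4 = 7.8
  S = [[10, -5.25],
 [-5.25, 7.8]].

Step 3 — invert S. det(S) = 10·7.8 - (-5.25)² = 50.4375.
  S^{-1} = (1/det) · [[d, -b], [-b, a]] = [[0.1546, 0.1041],
 [0.1041, 0.1983]].

Step 4 — quadratic form (x̄ - mu_0)^T · S^{-1} · (x̄ - mu_0):
  S^{-1} · (x̄ - mu_0) = (0.5234, 0.0446),
  (x̄ - mu_0)^T · [...] = (5)·(0.5234) + (-2.4)·(0.0446) = 2.51.

Step 5 — scale by n: T² = 5 · 2.51 = 12.5502.

T² ≈ 12.5502


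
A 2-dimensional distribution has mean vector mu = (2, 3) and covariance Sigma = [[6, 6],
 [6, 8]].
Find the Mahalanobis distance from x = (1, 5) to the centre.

Step 1 — centre the observation: (x - mu) = (-1, 2).

Step 2 — invert Sigma. det(Sigma) = 6·8 - (6)² = 12.
  Sigma^{-1} = (1/det) · [[d, -b], [-b, a]] = [[0.6667, -0.5],
 [-0.5, 0.5]].

Step 3 — form the quadratic (x - mu)^T · Sigma^{-1} · (x - mu):
  Sigma^{-1} · (x - mu) = (-1.6667, 1.5).
  (x - mu)^T · [Sigma^{-1} · (x - mu)] = (-1)·(-1.6667) + (2)·(1.5) = 4.6667.

Step 4 — take square root: d = √(4.6667) ≈ 2.1602.

d(x, mu) = √(4.6667) ≈ 2.1602


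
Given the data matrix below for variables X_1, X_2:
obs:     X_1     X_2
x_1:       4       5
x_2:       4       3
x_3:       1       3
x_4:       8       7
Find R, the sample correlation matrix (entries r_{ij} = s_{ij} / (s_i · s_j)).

Step 1 — column means:
  mean(X_1) = (4 + 4 + 1 + 8) / 4 = 17/4 = 4.25
  mean(X_2) = (5 + 3 + 3 + 7) / 4 = 18/4 = 4.5

Step 2 — sample variances and covariances s[i,j] = (1/(n-1)) · Σ_k (x_{k,i} - mean_i) · (x_{k,j} - mean_j), with n-1 = 3:
  s[X_1,X_1] = ((-0.25)·(-0.25) + (-0.25)·(-0.25) + (-3.25)·(-3.25) + (3.75)·(3.75)) / 3 = 24.75/3 = 8.25
  s[X_1,X_2] = ((-0.25)·(0.5) + (-0.25)·(-1.5) + (-3.25)·(-1.5) + (3.75)·(2.5)) / 3 = 14.5/3 = 4.8333
  s[X_2,X_2] = ((0.5)·(0.5) + (-1.5)·(-1.5) + (-1.5)·(-1.5) + (2.5)·(2.5)) / 3 = 11/3 = 3.6667
  Sample standard deviations s_i = √(s[i,i]):
  s(X_1) = √(8.25) = 2.8723
  s(X_2) = √(3.6667) = 1.9149

Step 3 — r_{ij} = s_{ij} / (s_i · s_j):
  r[X_1,X_1] = 1 (diagonal).
  r[X_1,X_2] = 4.8333 / (2.8723 · 1.9149) = 4.8333 / 5.5 = 0.8788
  r[X_2,X_2] = 1 (diagonal).

R is symmetric with unit diagonal. Assembling:

R = [[1, 0.8788],
 [0.8788, 1]]


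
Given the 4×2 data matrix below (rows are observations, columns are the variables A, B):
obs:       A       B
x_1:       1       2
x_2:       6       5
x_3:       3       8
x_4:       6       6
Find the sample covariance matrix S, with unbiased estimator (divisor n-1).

Step 1 — column means:
  mean(A) = (1 + 6 + 3 + 6) / 4 = 16/4 = 4
  mean(B) = (2 + 5 + 8 + 6) / 4 = 21/4 = 5.25

Step 2 — sample covariance S[i,j] = (1/(n-1)) · Σ_k (x_{k,i} - mean_i) · (x_{k,j} - mean_j), with n-1 = 3.
  S[A,A] = ((-3)·(-3) + (2)·(2) + (-1)·(-1) + (2)·(2)) / 3 = 18/3 = 6
  S[A,B] = ((-3)·(-3.25) + (2)·(-0.25) + (-1)·(2.75) + (2)·(0.75)) / 3 = 8/3 = 2.6667
  S[B,B] = ((-3.25)·(-3.25) + (-0.25)·(-0.25) + (2.75)·(2.75) + (0.75)·(0.75)) / 3 = 18.75/3 = 6.25

S is symmetric (S[j,i] = S[i,j]). Assembling:

S = [[6, 2.6667],
 [2.6667, 6.25]]


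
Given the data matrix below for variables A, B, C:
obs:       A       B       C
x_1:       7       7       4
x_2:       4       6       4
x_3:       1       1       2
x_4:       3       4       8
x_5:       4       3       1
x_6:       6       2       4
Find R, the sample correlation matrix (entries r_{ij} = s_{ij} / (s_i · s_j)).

Step 1 — column means:
  mean(A) = (7 + 4 + 1 + 3 + 4 + 6) / 6 = 25/6 = 4.1667
  mean(B) = (7 + 6 + 1 + 4 + 3 + 2) / 6 = 23/6 = 3.8333
  mean(C) = (4 + 4 + 2 + 8 + 1 + 4) / 6 = 23/6 = 3.8333

Step 2 — sample variances and covariances s[i,j] = (1/(n-1)) · Σ_k (x_{k,i} - mean_i) · (x_{k,j} - mean_j), with n-1 = 5:
  s[A,A] = ((2.8333)·(2.8333) + (-0.1667)·(-0.1667) + (-3.1667)·(-3.1667) + (-1.1667)·(-1.1667) + (-0.1667)·(-0.1667) + (1.8333)·(1.8333)) / 5 = 22.8333/5 = 4.5667
  s[A,B] = ((2.8333)·(3.1667) + (-0.1667)·(2.1667) + (-3.1667)·(-2.8333) + (-1.1667)·(0.1667) + (-0.1667)·(-0.8333) + (1.8333)·(-1.8333)) / 5 = 14.1667/5 = 2.8333
  s[A,C] = ((2.8333)·(0.1667) + (-0.1667)·(0.1667) + (-3.1667)·(-1.8333) + (-1.1667)·(4.1667) + (-0.1667)·(-2.8333) + (1.8333)·(0.1667)) / 5 = 2.1667/5 = 0.4333
  s[B,B] = ((3.1667)·(3.1667) + (2.1667)·(2.1667) + (-2.8333)·(-2.8333) + (0.1667)·(0.1667) + (-0.8333)·(-0.8333) + (-1.8333)·(-1.8333)) / 5 = 26.8333/5 = 5.3667
  s[B,C] = ((3.1667)·(0.1667) + (2.1667)·(0.1667) + (-2.8333)·(-1.8333) + (0.1667)·(4.1667) + (-0.8333)·(-2.8333) + (-1.8333)·(0.1667)) / 5 = 8.8333/5 = 1.7667
  s[C,C] = ((0.1667)·(0.1667) + (0.1667)·(0.1667) + (-1.8333)·(-1.8333) + (4.1667)·(4.1667) + (-2.8333)·(-2.8333) + (0.1667)·(0.1667)) / 5 = 28.8333/5 = 5.7667
  Sample standard deviations s_i = √(s[i,i]):
  s(A) = √(4.5667) = 2.137
  s(B) = √(5.3667) = 2.3166
  s(C) = √(5.7667) = 2.4014

Step 3 — r_{ij} = s_{ij} / (s_i · s_j):
  r[A,A] = 1 (diagonal).
  r[A,B] = 2.8333 / (2.137 · 2.3166) = 2.8333 / 4.9505 = 0.5723
  r[A,C] = 0.4333 / (2.137 · 2.4014) = 0.4333 / 5.1317 = 0.0844
  r[B,B] = 1 (diagonal).
  r[B,C] = 1.7667 / (2.3166 · 2.4014) = 1.7667 / 5.5631 = 0.3176
  r[C,C] = 1 (diagonal).

R is symmetric with unit diagonal. Assembling:

R = [[1, 0.5723, 0.0844],
 [0.5723, 1, 0.3176],
 [0.0844, 0.3176, 1]]


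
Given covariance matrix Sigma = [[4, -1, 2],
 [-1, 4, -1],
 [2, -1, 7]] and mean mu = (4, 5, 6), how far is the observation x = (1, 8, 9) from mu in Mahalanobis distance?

Step 1 — centre the observation: (x - mu) = (-3, 3, 3).

Step 2 — invert Sigma (cofactor / det for 3×3, or solve directly):
  Sigma^{-1} = [[0.3034, 0.0562, -0.0787],
 [0.0562, 0.2697, 0.0225],
 [-0.0787, 0.0225, 0.1685]].

Step 3 — form the quadratic (x - mu)^T · Sigma^{-1} · (x - mu):
  Sigma^{-1} · (x - mu) = (-0.9775, 0.7079, 0.809).
  (x - mu)^T · [Sigma^{-1} · (x - mu)] = (-3)·(-0.9775) + (3)·(0.7079) + (3)·(0.809) = 7.4831.

Step 4 — take square root: d = √(7.4831) ≈ 2.7355.

d(x, mu) = √(7.4831) ≈ 2.7355


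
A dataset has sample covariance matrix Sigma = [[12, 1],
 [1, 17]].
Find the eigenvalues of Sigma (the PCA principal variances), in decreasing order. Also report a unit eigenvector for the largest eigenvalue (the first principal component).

Step 1 — characteristic polynomial of 2×2 Sigma:
  det(Sigma - λI) = λ² - trace · λ + det = 0.
  trace = 12 + 17 = 29, det = 12·17 - (1)² = 203.
Step 2 — discriminant:
  Δ = trace² - 4·det = 841 - 812 = 29.
Step 3 — eigenvalues:
  λ = (trace ± √Δ)/2 = (29 ± 5.3852)/2,
  λ_1 = 17.1926,  λ_2 = 11.8074.

Step 4 — unit eigenvector for λ_1: solve (Sigma - λ_1 I)v = 0. First row:
  (12 - 17.1926)·v_x + (1)·v_y = 0, i.e. (-5.1926)·v_x + (1)·v_y = 0,
  so v ∝ (b, λ_1 - a) = (1, 5.1926) = u.
  ||u|| = √((1)² + (5.1926)²) = √(27.9629) ≈ 5.288,
  v_1 = u/||u|| ≈ (0.1891, 0.982) (||v_1|| = 1).

λ_1 = 17.1926,  λ_2 = 11.8074;  v_1 ≈ (0.1891, 0.982)


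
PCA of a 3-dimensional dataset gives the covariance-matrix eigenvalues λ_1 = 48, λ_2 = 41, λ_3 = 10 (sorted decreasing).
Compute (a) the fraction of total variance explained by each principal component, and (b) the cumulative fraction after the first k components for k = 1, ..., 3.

Step 1 — total variance = trace(Sigma) = Σ λ_i = 48 + 41 + 10 = 99.

Step 2 — fraction explained by component i = λ_i / Σ λ:
  PC1: 48/99 = 0.4848
  PC2: 41/99 = 0.4141
  PC3: 10/99 = 0.101

Step 3 — cumulative fraction after k components = (λ_1 + ... + λ_k) / Σ λ:
  k = 1: 48/99 = 0.4848
  k = 2: (48 + 41)/99 = 89/99 = 0.899
  k = 3: (48 + 41 + 10)/99 = 99/99 = 1

Summary (fraction, with percent):

explained: PC1 0.4848 (48.48%), PC2 0.4141 (41.41%), PC3 0.101 (10.1%);  cumulative: 0.4848, 0.899, 1


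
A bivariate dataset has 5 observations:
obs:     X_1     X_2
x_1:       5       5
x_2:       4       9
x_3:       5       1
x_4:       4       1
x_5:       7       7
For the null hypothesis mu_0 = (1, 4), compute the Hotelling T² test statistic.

Step 1 — sample mean vector:
  mean(X_1) = (5 + 4 + 5 + 4 + 7) / 5 = 25/5 = 5
  mean(X_2) = (5 + 9 + 1 + 1 + 7) / 5 = 23/5 = 4.6
  x̄ = (5, 4.6),  deviation x̄ - mu_0 = (5, 4.6) - (1, 4) = (4, 0.6).

Step 2 — sample covariance matrix, S[i,j] = (1/(n-1)) · Σ_k (x_{k,i} - mean_i) · (x_{k,j} - mean_j), divisor n-1 = 4:
  S[X_1,X_1] = ((0)·(0) + (-1)·(-1) + (0)·(0) + (-1)·(-1) + (2)·(2)) / 4 = 6/4 = 1.5
  S[X_1,X_2] = ((0)·(0.4) + (-1)·(4.4) + (0)·(-3.6) + (-1)·(-3.6) + (2)·(2.4)) / 4 = 4/4 = 1
  S[X_2,X_2] = ((0.4)·(0.4) + (4.4)·(4.4) + (-3.6)·(-3.6) + (-3.6)·(-3.6) + (2.4)·(2.4)) / 4 = 51.2/4 = 12.8
  S = [[1.5, 1],
 [1, 12.8]].

Step 3 — invert S. det(S) = 1.5·12.8 - (1)² = 18.2.
  S^{-1} = (1/det) · [[d, -b], [-b, a]] = [[0.7033, -0.0549],
 [-0.0549, 0.0824]].

Step 4 — quadratic form (x̄ - mu_0)^T · S^{-1} · (x̄ - mu_0):
  S^{-1} · (x̄ - mu_0) = (2.7802, -0.1703),
  (x̄ - mu_0)^T · [...] = (4)·(2.7802) + (0.6)·(-0.1703) = 11.0187.

Step 5 — scale by n: T² = 5 · 11.0187 = 55.0934.

T² ≈ 55.0934


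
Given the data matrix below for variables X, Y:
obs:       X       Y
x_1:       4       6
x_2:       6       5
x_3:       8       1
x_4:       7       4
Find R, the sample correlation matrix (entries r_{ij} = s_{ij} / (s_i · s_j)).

Step 1 — column means:
  mean(X) = (4 + 6 + 8 + 7) / 4 = 25/4 = 6.25
  mean(Y) = (6 + 5 + 1 + 4) / 4 = 16/4 = 4

Step 2 — sample variances and covariances s[i,j] = (1/(n-1)) · Σ_k (x_{k,i} - mean_i) · (x_{k,j} - mean_j), with n-1 = 3:
  s[X,X] = ((-2.25)·(-2.25) + (-0.25)·(-0.25) + (1.75)·(1.75) + (0.75)·(0.75)) / 3 = 8.75/3 = 2.9167
  s[X,Y] = ((-2.25)·(2) + (-0.25)·(1) + (1.75)·(-3) + (0.75)·(0)) / 3 = -10/3 = -3.3333
  s[Y,Y] = ((2)·(2) + (1)·(1) + (-3)·(-3) + (0)·(0)) / 3 = 14/3 = 4.6667
  Sample standard deviations s_i = √(s[i,i]):
  s(X) = √(2.9167) = 1.7078
  s(Y) = √(4.6667) = 2.1602

Step 3 — r_{ij} = s_{ij} / (s_i · s_j):
  r[X,X] = 1 (diagonal).
  r[X,Y] = -3.3333 / (1.7078 · 2.1602) = -3.3333 / 3.6893 = -0.9035
  r[Y,Y] = 1 (diagonal).

R is symmetric with unit diagonal. Assembling:

R = [[1, -0.9035],
 [-0.9035, 1]]


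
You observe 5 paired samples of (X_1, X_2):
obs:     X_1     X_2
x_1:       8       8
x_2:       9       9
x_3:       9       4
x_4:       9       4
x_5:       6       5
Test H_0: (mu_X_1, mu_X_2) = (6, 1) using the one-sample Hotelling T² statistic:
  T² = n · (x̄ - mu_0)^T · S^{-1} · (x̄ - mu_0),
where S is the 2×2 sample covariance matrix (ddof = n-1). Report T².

Step 1 — sample mean vector:
  mean(X_1) = (8 + 9 + 9 + 9 + 6) / 5 = 41/5 = 8.2
  mean(X_2) = (8 + 9 + 4 + 4 + 5) / 5 = 30/5 = 6
  x̄ = (8.2, 6),  deviation x̄ - mu_0 = (8.2, 6) - (6, 1) = (2.2, 5).

Step 2 — sample covariance matrix, S[i,j] = (1/(n-1)) · Σ_k (x_{k,i} - mean_i) · (x_{k,j} - mean_j), divisor n-1 = 4:
  S[X_1,X_1] = ((-0.2)·(-0.2) + (0.8)·(0.8) + (0.8)·(0.8) + (0.8)·(0.8) + (-2.2)·(-2.2)) / 4 = 6.8/4 = 1.7
  S[X_1,X_2] = ((-0.2)·(2) + (0.8)·(3) + (0.8)·(-2) + (0.8)·(-2) + (-2.2)·(-1)) / 4 = 1/4 = 0.25
  S[X_2,X_2] = ((2)·(2) + (3)·(3) + (-2)·(-2) + (-2)·(-2) + (-1)·(-1)) / 4 = 22/4 = 5.5
  S = [[1.7, 0.25],
 [0.25, 5.5]].

Step 3 — invert S. det(S) = 1.7·5.5 - (0.25)² = 9.2875.
  S^{-1} = (1/det) · [[d, -b], [-b, a]] = [[0.5922, -0.0269],
 [-0.0269, 0.183]].

Step 4 — quadratic form (x̄ - mu_0)^T · S^{-1} · (x̄ - mu_0):
  S^{-1} · (x̄ - mu_0) = (1.1682, 0.856),
  (x̄ - mu_0)^T · [...] = (2.2)·(1.1682) + (5)·(0.856) = 6.8501.

Step 5 — scale by n: T² = 5 · 6.8501 = 34.2503.

T² ≈ 34.2503


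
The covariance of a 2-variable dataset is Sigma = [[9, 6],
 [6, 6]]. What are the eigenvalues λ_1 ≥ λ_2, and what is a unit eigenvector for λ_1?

Step 1 — characteristic polynomial of 2×2 Sigma:
  det(Sigma - λI) = λ² - trace · λ + det = 0.
  trace = 9 + 6 = 15, det = 9·6 - (6)² = 18.
Step 2 — discriminant:
  Δ = trace² - 4·det = 225 - 72 = 153.
Step 3 — eigenvalues:
  λ = (trace ± √Δ)/2 = (15 ± 12.3693)/2,
  λ_1 = 13.6847,  λ_2 = 1.3153.

Step 4 — unit eigenvector for λ_1: solve (Sigma - λ_1 I)v = 0. First row:
  (9 - 13.6847)·v_x + (6)·v_y = 0, i.e. (-4.6847)·v_x + (6)·v_y = 0,
  so v ∝ (b, λ_1 - a) = (6, 4.6847) = u.
  ||u|| = √((6)² + (4.6847)²) = √(57.946) ≈ 7.6122,
  v_1 = u/||u|| ≈ (0.7882, 0.6154) (||v_1|| = 1).

λ_1 = 13.6847,  λ_2 = 1.3153;  v_1 ≈ (0.7882, 0.6154)


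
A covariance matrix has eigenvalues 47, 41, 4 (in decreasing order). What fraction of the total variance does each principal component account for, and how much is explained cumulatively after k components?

Step 1 — total variance = trace(Sigma) = Σ λ_i = 47 + 41 + 4 = 92.

Step 2 — fraction explained by component i = λ_i / Σ λ:
  PC1: 47/92 = 0.5109
  PC2: 41/92 = 0.4457
  PC3: 4/92 = 0.0435

Step 3 — cumulative fraction after k components = (λ_1 + ... + λ_k) / Σ λ:
  k = 1: 47/92 = 0.5109
  k = 2: (47 + 41)/92 = 88/92 = 0.9565
  k = 3: (47 + 41 + 4)/92 = 92/92 = 1

Summary (fraction, with percent):

explained: PC1 0.5109 (51.09%), PC2 0.4457 (44.57%), PC3 0.0435 (4.35%);  cumulative: 0.5109, 0.9565, 1


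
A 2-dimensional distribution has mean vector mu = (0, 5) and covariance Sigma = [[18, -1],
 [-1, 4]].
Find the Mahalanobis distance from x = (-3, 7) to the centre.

Step 1 — centre the observation: (x - mu) = (-3, 2).

Step 2 — invert Sigma. det(Sigma) = 18·4 - (-1)² = 71.
  Sigma^{-1} = (1/det) · [[d, -b], [-b, a]] = [[0.0563, 0.0141],
 [0.0141, 0.2535]].

Step 3 — form the quadratic (x - mu)^T · Sigma^{-1} · (x - mu):
  Sigma^{-1} · (x - mu) = (-0.1408, 0.4648).
  (x - mu)^T · [Sigma^{-1} · (x - mu)] = (-3)·(-0.1408) + (2)·(0.4648) = 1.3521.

Step 4 — take square root: d = √(1.3521) ≈ 1.1628.

d(x, mu) = √(1.3521) ≈ 1.1628


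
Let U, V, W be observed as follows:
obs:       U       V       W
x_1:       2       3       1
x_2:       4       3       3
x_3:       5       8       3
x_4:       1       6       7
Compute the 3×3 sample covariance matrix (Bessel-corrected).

Step 1 — column means:
  mean(U) = (2 + 4 + 5 + 1) / 4 = 12/4 = 3
  mean(V) = (3 + 3 + 8 + 6) / 4 = 20/4 = 5
  mean(W) = (1 + 3 + 3 + 7) / 4 = 14/4 = 3.5

Step 2 — sample covariance S[i,j] = (1/(n-1)) · Σ_k (x_{k,i} - mean_i) · (x_{k,j} - mean_j), with n-1 = 3.
  S[U,U] = ((-1)·(-1) + (1)·(1) + (2)·(2) + (-2)·(-2)) / 3 = 10/3 = 3.3333
  S[U,V] = ((-1)·(-2) + (1)·(-2) + (2)·(3) + (-2)·(1)) / 3 = 4/3 = 1.3333
  S[U,W] = ((-1)·(-2.5) + (1)·(-0.5) + (2)·(-0.5) + (-2)·(3.5)) / 3 = -6/3 = -2
  S[V,V] = ((-2)·(-2) + (-2)·(-2) + (3)·(3) + (1)·(1)) / 3 = 18/3 = 6
  S[V,W] = ((-2)·(-2.5) + (-2)·(-0.5) + (3)·(-0.5) + (1)·(3.5)) / 3 = 8/3 = 2.6667
  S[W,W] = ((-2.5)·(-2.5) + (-0.5)·(-0.5) + (-0.5)·(-0.5) + (3.5)·(3.5)) / 3 = 19/3 = 6.3333

S is symmetric (S[j,i] = S[i,j]). Assembling:

S = [[3.3333, 1.3333, -2],
 [1.3333, 6, 2.6667],
 [-2, 2.6667, 6.3333]]


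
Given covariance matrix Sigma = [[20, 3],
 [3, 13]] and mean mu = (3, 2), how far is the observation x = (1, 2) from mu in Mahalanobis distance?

Step 1 — centre the observation: (x - mu) = (-2, 0).

Step 2 — invert Sigma. det(Sigma) = 20·13 - (3)² = 251.
  Sigma^{-1} = (1/det) · [[d, -b], [-b, a]] = [[0.0518, -0.012],
 [-0.012, 0.0797]].

Step 3 — form the quadratic (x - mu)^T · Sigma^{-1} · (x - mu):
  Sigma^{-1} · (x - mu) = (-0.1036, 0.0239).
  (x - mu)^T · [Sigma^{-1} · (x - mu)] = (-2)·(-0.1036) + (0)·(0.0239) = 0.2072.

Step 4 — take square root: d = √(0.2072) ≈ 0.4552.

d(x, mu) = √(0.2072) ≈ 0.4552


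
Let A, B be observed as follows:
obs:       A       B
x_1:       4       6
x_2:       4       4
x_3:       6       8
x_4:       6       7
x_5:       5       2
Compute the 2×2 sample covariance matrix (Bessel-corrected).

Step 1 — column means:
  mean(A) = (4 + 4 + 6 + 6 + 5) / 5 = 25/5 = 5
  mean(B) = (6 + 4 + 8 + 7 + 2) / 5 = 27/5 = 5.4

Step 2 — sample covariance S[i,j] = (1/(n-1)) · Σ_k (x_{k,i} - mean_i) · (x_{k,j} - mean_j), with n-1 = 4.
  S[A,A] = ((-1)·(-1) + (-1)·(-1) + (1)·(1) + (1)·(1) + (0)·(0)) / 4 = 4/4 = 1
  S[A,B] = ((-1)·(0.6) + (-1)·(-1.4) + (1)·(2.6) + (1)·(1.6) + (0)·(-3.4)) / 4 = 5/4 = 1.25
  S[B,B] = ((0.6)·(0.6) + (-1.4)·(-1.4) + (2.6)·(2.6) + (1.6)·(1.6) + (-3.4)·(-3.4)) / 4 = 23.2/4 = 5.8

S is symmetric (S[j,i] = S[i,j]). Assembling:

S = [[1, 1.25],
 [1.25, 5.8]]


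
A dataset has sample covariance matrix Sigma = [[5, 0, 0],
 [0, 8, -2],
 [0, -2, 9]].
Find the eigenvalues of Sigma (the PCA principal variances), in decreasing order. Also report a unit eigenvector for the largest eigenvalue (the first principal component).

Step 1 — characteristic polynomial p(λ) = det(λI - Sigma) = λ³ - tr·λ² + c_1·λ - det, where tr = trace, c_1 = sum of the principal 2×2 minors, det = det(Sigma):
  tr = 5 + 8 + 9 = 22,
  c_1 = (5·8 - (0)²) + (5·9 - (0)²) + (8·9 - (-2)²) = 40 + 45 + 68 = 153,
  det = 5·(8·9 - (-2)²) - (0)·((0)·9 - (-2)·(0)) + (0)·((0)·(-2) - 8·(0)) = 5·(68) - (0)·(0) + (0)·(0) = 340.
  So p(λ) = λ³ - 22λ² + 153λ - 340.
Step 2 — look for an integer root (rational root theorem: any rational root is an integer divisor of 340). Testing λ = 5:
  p(5) = 125 - 550 + 765 - 340 = 0  ✓
  Dividing out (λ - 5): p(λ) = (λ - 5)(λ² - 17λ + 68).
Step 3 — remaining eigenvalues from the quadratic λ² - 17λ + 68 = 0:
  Δ = 17² - 4·68 = 289 - 272 = 17,  λ = (17 ± √17)/2 = (17 ± 4.1231)/2 ≈ 10.5616 or 6.4384.
  Sorted: λ_1 = 10.5616,  λ_2 = 6.4384,  λ_3 = 5  (check: sum = 22 = tr ✓).

Step 4 — unit eigenvector for λ_1 ≈ 10.5616: v spans the null space of (Sigma - λ_1 I), whose rows are
  r_1 = (-5.5616, 0, 0),  r_2 = (0, -2.5616, -2),  r_3 = (0, -2, -1.5616).
  v is orthogonal to every row, so take v ∝ r_1 × r_2 = ((0)·(-2) - (0)·(-2.5616), (0)·(0) - (-5.5616)·(-2), (-5.5616)·(-2.5616) - (0)·(0)) ≈ (0, -11.1231, 14.2462).
  Rescale (multiply by -1 so the first nonzero entry is positive): u = (0, 11.1231, -14.2462).
  ||u|| = √((0)² + (11.1231)² + (-14.2462)²) = √(326.678) ≈ 18.0742,  v_1 = u/||u|| ≈ (0, 0.6154, -0.7882) (||v_1|| = 1).

λ_1 = 10.5616,  λ_2 = 6.4384,  λ_3 = 5;  v_1 ≈ (0, 0.6154, -0.7882)


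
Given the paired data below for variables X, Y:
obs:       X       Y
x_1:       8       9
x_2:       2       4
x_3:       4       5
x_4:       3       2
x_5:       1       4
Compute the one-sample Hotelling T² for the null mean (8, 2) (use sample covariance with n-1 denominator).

Step 1 — sample mean vector:
  mean(X) = (8 + 2 + 4 + 3 + 1) / 5 = 18/5 = 3.6
  mean(Y) = (9 + 4 + 5 + 2 + 4) / 5 = 24/5 = 4.8
  x̄ = (3.6, 4.8),  deviation x̄ - mu_0 = (3.6, 4.8) - (8, 2) = (-4.4, 2.8).

Step 2 — sample covariance matrix, S[i,j] = (1/(n-1)) · Σ_k (x_{k,i} - mean_i) · (x_{k,j} - mean_j), divisor n-1 = 4:
  S[X,X] = ((4.4)·(4.4) + (-1.6)·(-1.6) + (0.4)·(0.4) + (-0.6)·(-0.6) + (-2.6)·(-2.6)) / 4 = 29.2/4 = 7.3
  S[X,Y] = ((4.4)·(4.2) + (-1.6)·(-0.8) + (0.4)·(0.2) + (-0.6)·(-2.8) + (-2.6)·(-0.8)) / 4 = 23.6/4 = 5.9
  S[Y,Y] = ((4.2)·(4.2) + (-0.8)·(-0.8) + (0.2)·(0.2) + (-2.8)·(-2.8) + (-0.8)·(-0.8)) / 4 = 26.8/4 = 6.7
  S = [[7.3, 5.9],
 [5.9, 6.7]].

Step 3 — invert S. det(S) = 7.3·6.7 - (5.9)² = 14.1.
  S^{-1} = (1/det) · [[d, -b], [-b, a]] = [[0.4752, -0.4184],
 [-0.4184, 0.5177]].

Step 4 — quadratic form (x̄ - mu_0)^T · S^{-1} · (x̄ - mu_0):
  S^{-1} · (x̄ - mu_0) = (-3.2624, 3.2908),
  (x̄ - mu_0)^T · [...] = (-4.4)·(-3.2624) + (2.8)·(3.2908) = 23.5688.

Step 5 — scale by n: T² = 5 · 23.5688 = 117.844.

T² ≈ 117.844


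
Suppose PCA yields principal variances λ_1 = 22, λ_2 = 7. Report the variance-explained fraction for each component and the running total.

Step 1 — total variance = trace(Sigma) = Σ λ_i = 22 + 7 = 29.

Step 2 — fraction explained by component i = λ_i / Σ λ:
  PC1: 22/29 = 0.7586
  PC2: 7/29 = 0.2414

Step 3 — cumulative fraction after k components = (λ_1 + ... + λ_k) / Σ λ:
  k = 1: 22/29 = 0.7586
  k = 2: (22 + 7)/29 = 29/29 = 1

Summary (fraction, with percent):

explained: PC1 0.7586 (75.86%), PC2 0.2414 (24.14%);  cumulative: 0.7586, 1


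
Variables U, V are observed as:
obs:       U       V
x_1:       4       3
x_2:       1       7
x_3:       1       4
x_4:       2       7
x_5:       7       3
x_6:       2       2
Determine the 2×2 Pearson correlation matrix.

Step 1 — column means:
  mean(U) = (4 + 1 + 1 + 2 + 7 + 2) / 6 = 17/6 = 2.8333
  mean(V) = (3 + 7 + 4 + 7 + 3 + 2) / 6 = 26/6 = 4.3333

Step 2 — sample variances and covariances s[i,j] = (1/(n-1)) · Σ_k (x_{k,i} - mean_i) · (x_{k,j} - mean_j), with n-1 = 5:
  s[U,U] = ((1.1667)·(1.1667) + (-1.8333)·(-1.8333) + (-1.8333)·(-1.8333) + (-0.8333)·(-0.8333) + (4.1667)·(4.1667) + (-0.8333)·(-0.8333)) / 5 = 26.8333/5 = 5.3667
  s[U,V] = ((1.1667)·(-1.3333) + (-1.8333)·(2.6667) + (-1.8333)·(-0.3333) + (-0.8333)·(2.6667) + (4.1667)·(-1.3333) + (-0.8333)·(-2.3333)) / 5 = -11.6667/5 = -2.3333
  s[V,V] = ((-1.3333)·(-1.3333) + (2.6667)·(2.6667) + (-0.3333)·(-0.3333) + (2.6667)·(2.6667) + (-1.3333)·(-1.3333) + (-2.3333)·(-2.3333)) / 5 = 23.3333/5 = 4.6667
  Sample standard deviations s_i = √(s[i,i]):
  s(U) = √(5.3667) = 2.3166
  s(V) = √(4.6667) = 2.1602

Step 3 — r_{ij} = s_{ij} / (s_i · s_j):
  r[U,U] = 1 (diagonal).
  r[U,V] = -2.3333 / (2.3166 · 2.1602) = -2.3333 / 5.0044 = -0.4663
  r[V,V] = 1 (diagonal).

R is symmetric with unit diagonal. Assembling:

R = [[1, -0.4663],
 [-0.4663, 1]]


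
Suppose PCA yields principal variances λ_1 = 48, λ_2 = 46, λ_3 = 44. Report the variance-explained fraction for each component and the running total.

Step 1 — total variance = trace(Sigma) = Σ λ_i = 48 + 46 + 44 = 138.

Step 2 — fraction explained by component i = λ_i / Σ λ:
  PC1: 48/138 = 0.3478
  PC2: 46/138 = 0.3333
  PC3: 44/138 = 0.3188

Step 3 — cumulative fraction after k components = (λ_1 + ... + λ_k) / Σ λ:
  k = 1: 48/138 = 0.3478
  k = 2: (48 + 46)/138 = 94/138 = 0.6812
  k = 3: (48 + 46 + 44)/138 = 138/138 = 1

Summary (fraction, with percent):

explained: PC1 0.3478 (34.78%), PC2 0.3333 (33.33%), PC3 0.3188 (31.88%);  cumulative: 0.3478, 0.6812, 1


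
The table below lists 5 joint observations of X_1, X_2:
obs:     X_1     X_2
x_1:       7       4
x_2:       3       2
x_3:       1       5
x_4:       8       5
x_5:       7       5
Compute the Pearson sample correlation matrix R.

Step 1 — column means:
  mean(X_1) = (7 + 3 + 1 + 8 + 7) / 5 = 26/5 = 5.2
  mean(X_2) = (4 + 2 + 5 + 5 + 5) / 5 = 21/5 = 4.2

Step 2 — sample variances and covariances s[i,j] = (1/(n-1)) · Σ_k (x_{k,i} - mean_i) · (x_{k,j} - mean_j), with n-1 = 4:
  s[X_1,X_1] = ((1.8)·(1.8) + (-2.2)·(-2.2) + (-4.2)·(-4.2) + (2.8)·(2.8) + (1.8)·(1.8)) / 4 = 36.8/4 = 9.2
  s[X_1,X_2] = ((1.8)·(-0.2) + (-2.2)·(-2.2) + (-4.2)·(0.8) + (2.8)·(0.8) + (1.8)·(0.8)) / 4 = 4.8/4 = 1.2
  s[X_2,X_2] = ((-0.2)·(-0.2) + (-2.2)·(-2.2) + (0.8)·(0.8) + (0.8)·(0.8) + (0.8)·(0.8)) / 4 = 6.8/4 = 1.7
  Sample standard deviations s_i = √(s[i,i]):
  s(X_1) = √(9.2) = 3.0332
  s(X_2) = √(1.7) = 1.3038

Step 3 — r_{ij} = s_{ij} / (s_i · s_j):
  r[X_1,X_1] = 1 (diagonal).
  r[X_1,X_2] = 1.2 / (3.0332 · 1.3038) = 1.2 / 3.9547 = 0.3034
  r[X_2,X_2] = 1 (diagonal).

R is symmetric with unit diagonal. Assembling:

R = [[1, 0.3034],
 [0.3034, 1]]


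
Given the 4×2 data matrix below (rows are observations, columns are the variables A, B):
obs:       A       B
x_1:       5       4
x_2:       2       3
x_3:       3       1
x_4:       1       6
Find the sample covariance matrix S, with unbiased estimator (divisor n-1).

Step 1 — column means:
  mean(A) = (5 + 2 + 3 + 1) / 4 = 11/4 = 2.75
  mean(B) = (4 + 3 + 1 + 6) / 4 = 14/4 = 3.5

Step 2 — sample covariance S[i,j] = (1/(n-1)) · Σ_k (x_{k,i} - mean_i) · (x_{k,j} - mean_j), with n-1 = 3.
  S[A,A] = ((2.25)·(2.25) + (-0.75)·(-0.75) + (0.25)·(0.25) + (-1.75)·(-1.75)) / 3 = 8.75/3 = 2.9167
  S[A,B] = ((2.25)·(0.5) + (-0.75)·(-0.5) + (0.25)·(-2.5) + (-1.75)·(2.5)) / 3 = -3.5/3 = -1.1667
  S[B,B] = ((0.5)·(0.5) + (-0.5)·(-0.5) + (-2.5)·(-2.5) + (2.5)·(2.5)) / 3 = 13/3 = 4.3333

S is symmetric (S[j,i] = S[i,j]). Assembling:

S = [[2.9167, -1.1667],
 [-1.1667, 4.3333]]


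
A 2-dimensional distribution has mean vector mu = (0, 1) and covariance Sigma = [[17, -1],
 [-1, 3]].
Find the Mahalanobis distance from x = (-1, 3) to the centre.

Step 1 — centre the observation: (x - mu) = (-1, 2).

Step 2 — invert Sigma. det(Sigma) = 17·3 - (-1)² = 50.
  Sigma^{-1} = (1/det) · [[d, -b], [-b, a]] = [[0.06, 0.02],
 [0.02, 0.34]].

Step 3 — form the quadratic (x - mu)^T · Sigma^{-1} · (x - mu):
  Sigma^{-1} · (x - mu) = (-0.02, 0.66).
  (x - mu)^T · [Sigma^{-1} · (x - mu)] = (-1)·(-0.02) + (2)·(0.66) = 1.34.

Step 4 — take square root: d = √(1.34) ≈ 1.1576.

d(x, mu) = √(1.34) ≈ 1.1576


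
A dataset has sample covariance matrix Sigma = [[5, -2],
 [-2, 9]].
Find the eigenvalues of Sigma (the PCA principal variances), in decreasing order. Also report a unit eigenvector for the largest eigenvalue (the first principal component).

Step 1 — characteristic polynomial of 2×2 Sigma:
  det(Sigma - λI) = λ² - trace · λ + det = 0.
  trace = 5 + 9 = 14, det = 5·9 - (-2)² = 41.
Step 2 — discriminant:
  Δ = trace² - 4·det = 196 - 164 = 32.
Step 3 — eigenvalues:
  λ = (trace ± √Δ)/2 = (14 ± 5.6569)/2,
  λ_1 = 9.8284,  λ_2 = 4.1716.

Step 4 — unit eigenvector for λ_1: solve (Sigma - λ_1 I)v = 0. First row:
  (5 - 9.8284)·v_x + (-2)·v_y = 0, i.e. (-4.8284)·v_x + (-2)·v_y = 0,
  so v ∝ (b, λ_1 - a) = (-2, 4.8284); multiply by -1 so the first entry is positive: u = (2, -4.8284).
  ||u|| = √((2)² + (-4.8284)²) = √(27.3137) ≈ 5.2263,
  v_1 = u/||u|| ≈ (0.3827, -0.9239) (||v_1|| = 1).

λ_1 = 9.8284,  λ_2 = 4.1716;  v_1 ≈ (0.3827, -0.9239)


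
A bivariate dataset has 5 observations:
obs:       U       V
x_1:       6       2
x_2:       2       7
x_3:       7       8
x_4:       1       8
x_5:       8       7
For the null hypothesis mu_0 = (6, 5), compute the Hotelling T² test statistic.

Step 1 — sample mean vector:
  mean(U) = (6 + 2 + 7 + 1 + 8) / 5 = 24/5 = 4.8
  mean(V) = (2 + 7 + 8 + 8 + 7) / 5 = 32/5 = 6.4
  x̄ = (4.8, 6.4),  deviation x̄ - mu_0 = (4.8, 6.4) - (6, 5) = (-1.2, 1.4).

Step 2 — sample covariance matrix, S[i,j] = (1/(n-1)) · Σ_k (x_{k,i} - mean_i) · (x_{k,j} - mean_j), divisor n-1 = 4:
  S[U,U] = ((1.2)·(1.2) + (-2.8)·(-2.8) + (2.2)·(2.2) + (-3.8)·(-3.8) + (3.2)·(3.2)) / 4 = 38.8/4 = 9.7
  S[U,V] = ((1.2)·(-4.4) + (-2.8)·(0.6) + (2.2)·(1.6) + (-3.8)·(1.6) + (3.2)·(0.6)) / 4 = -7.6/4 = -1.9
  S[V,V] = ((-4.4)·(-4.4) + (0.6)·(0.6) + (1.6)·(1.6) + (1.6)·(1.6) + (0.6)·(0.6)) / 4 = 25.2/4 = 6.3
  S = [[9.7, -1.9],
 [-1.9, 6.3]].

Step 3 — invert S. det(S) = 9.7·6.3 - (-1.9)² = 57.5.
  S^{-1} = (1/det) · [[d, -b], [-b, a]] = [[0.1096, 0.033],
 [0.033, 0.1687]].

Step 4 — quadratic form (x̄ - mu_0)^T · S^{-1} · (x̄ - mu_0):
  S^{-1} · (x̄ - mu_0) = (-0.0852, 0.1965),
  (x̄ - mu_0)^T · [...] = (-1.2)·(-0.0852) + (1.4)·(0.1965) = 0.3774.

Step 5 — scale by n: T² = 5 · 0.3774 = 1.887.

T² ≈ 1.887


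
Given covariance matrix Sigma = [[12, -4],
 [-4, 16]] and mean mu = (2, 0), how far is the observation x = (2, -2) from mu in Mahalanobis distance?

Step 1 — centre the observation: (x - mu) = (0, -2).

Step 2 — invert Sigma. det(Sigma) = 12·16 - (-4)² = 176.
  Sigma^{-1} = (1/det) · [[d, -b], [-b, a]] = [[0.0909, 0.0227],
 [0.0227, 0.0682]].

Step 3 — form the quadratic (x - mu)^T · Sigma^{-1} · (x - mu):
  Sigma^{-1} · (x - mu) = (-0.0455, -0.1364).
  (x - mu)^T · [Sigma^{-1} · (x - mu)] = (0)·(-0.0455) + (-2)·(-0.1364) = 0.2727.

Step 4 — take square root: d = √(0.2727) ≈ 0.5222.

d(x, mu) = √(0.2727) ≈ 0.5222


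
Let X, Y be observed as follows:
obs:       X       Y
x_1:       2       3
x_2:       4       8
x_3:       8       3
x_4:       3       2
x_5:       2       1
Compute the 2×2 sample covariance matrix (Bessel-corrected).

Step 1 — column means:
  mean(X) = (2 + 4 + 8 + 3 + 2) / 5 = 19/5 = 3.8
  mean(Y) = (3 + 8 + 3 + 2 + 1) / 5 = 17/5 = 3.4

Step 2 — sample covariance S[i,j] = (1/(n-1)) · Σ_k (x_{k,i} - mean_i) · (x_{k,j} - mean_j), with n-1 = 4.
  S[X,X] = ((-1.8)·(-1.8) + (0.2)·(0.2) + (4.2)·(4.2) + (-0.8)·(-0.8) + (-1.8)·(-1.8)) / 4 = 24.8/4 = 6.2
  S[X,Y] = ((-1.8)·(-0.4) + (0.2)·(4.6) + (4.2)·(-0.4) + (-0.8)·(-1.4) + (-1.8)·(-2.4)) / 4 = 5.4/4 = 1.35
  S[Y,Y] = ((-0.4)·(-0.4) + (4.6)·(4.6) + (-0.4)·(-0.4) + (-1.4)·(-1.4) + (-2.4)·(-2.4)) / 4 = 29.2/4 = 7.3

S is symmetric (S[j,i] = S[i,j]). Assembling:

S = [[6.2, 1.35],
 [1.35, 7.3]]


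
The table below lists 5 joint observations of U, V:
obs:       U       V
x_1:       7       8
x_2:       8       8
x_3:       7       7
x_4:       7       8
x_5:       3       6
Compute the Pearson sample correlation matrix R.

Step 1 — column means:
  mean(U) = (7 + 8 + 7 + 7 + 3) / 5 = 32/5 = 6.4
  mean(V) = (8 + 8 + 7 + 8 + 6) / 5 = 37/5 = 7.4

Step 2 — sample variances and covariances s[i,j] = (1/(n-1)) · Σ_k (x_{k,i} - mean_i) · (x_{k,j} - mean_j), with n-1 = 4:
  s[U,U] = ((0.6)·(0.6) + (1.6)·(1.6) + (0.6)·(0.6) + (0.6)·(0.6) + (-3.4)·(-3.4)) / 4 = 15.2/4 = 3.8
  s[U,V] = ((0.6)·(0.6) + (1.6)·(0.6) + (0.6)·(-0.4) + (0.6)·(0.6) + (-3.4)·(-1.4)) / 4 = 6.2/4 = 1.55
  s[V,V] = ((0.6)·(0.6) + (0.6)·(0.6) + (-0.4)·(-0.4) + (0.6)·(0.6) + (-1.4)·(-1.4)) / 4 = 3.2/4 = 0.8
  Sample standard deviations s_i = √(s[i,i]):
  s(U) = √(3.8) = 1.9494
  s(V) = √(0.8) = 0.8944

Step 3 — r_{ij} = s_{ij} / (s_i · s_j):
  r[U,U] = 1 (diagonal).
  r[U,V] = 1.55 / (1.9494 · 0.8944) = 1.55 / 1.7436 = 0.889
  r[V,V] = 1 (diagonal).

R is symmetric with unit diagonal. Assembling:

R = [[1, 0.889],
 [0.889, 1]]


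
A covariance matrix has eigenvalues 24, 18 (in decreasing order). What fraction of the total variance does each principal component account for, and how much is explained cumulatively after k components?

Step 1 — total variance = trace(Sigma) = Σ λ_i = 24 + 18 = 42.

Step 2 — fraction explained by component i = λ_i / Σ λ:
  PC1: 24/42 = 0.5714
  PC2: 18/42 = 0.4286

Step 3 — cumulative fraction after k components = (λ_1 + ... + λ_k) / Σ λ:
  k = 1: 24/42 = 0.5714
  k = 2: (24 + 18)/42 = 42/42 = 1

Summary (fraction, with percent):

explained: PC1 0.5714 (57.14%), PC2 0.4286 (42.86%);  cumulative: 0.5714, 1


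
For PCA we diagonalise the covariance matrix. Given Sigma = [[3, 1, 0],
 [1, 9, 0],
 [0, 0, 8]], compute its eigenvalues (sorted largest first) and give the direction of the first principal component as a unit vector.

Step 1 — characteristic polynomial p(λ) = det(λI - Sigma) = λ³ - tr·λ² + c_1·λ - det, where tr = trace, c_1 = sum of the principal 2×2 minors, det = det(Sigma):
  tr = 3 + 9 + 8 = 20,
  c_1 = (3·9 - (1)²) + (3·8 - (0)²) + (9·8 - (0)²) = 26 + 24 + 72 = 122,
  det = 3·(9·8 - (0)²) - (1)·((1)·8 - (0)·(0)) + (0)·((1)·(0) - 9·(0)) = 3·(72) - (1)·(8) + (0)·(0) = 208.
  So p(λ) = λ³ - 20λ² + 122λ - 208.
Step 2 — look for an integer root (rational root theorem: any rational root is an integer divisor of 208). Testing λ = 8:
  p(8) = 512 - 1280 + 976 - 208 = 0  ✓
  Dividing out (λ - 8): p(λ) = (λ - 8)(λ² - 12λ + 26).
Step 3 — remaining eigenvalues from the quadratic λ² - 12λ + 26 = 0:
  Δ = 12² - 4·26 = 144 - 104 = 40,  λ = (12 ± √40)/2 = (12 ± 6.3246)/2 ≈ 9.1623 or 2.8377.
  Sorted: λ_1 = 9.1623,  λ_2 = 8,  λ_3 = 2.8377  (check: sum = 20 = tr ✓).

Step 4 — unit eigenvector for λ_1 ≈ 9.1623: v spans the null space of (Sigma - λ_1 I), whose rows are
  r_1 = (-6.1623, 1, 0),  r_2 = (1, -0.1623, 0),  r_3 = (0, 0, -1.1623).
  v is orthogonal to every row, so take v ∝ r_1 × r_3 = ((1)·(-1.1623) - (0)·(0), (0)·(0) - (-6.1623)·(-1.1623), (-6.1623)·(0) - (1)·(0)) ≈ (-1.1623, -7.1623, 0).
  Rescale (multiply by -1 so the first nonzero entry is positive): u = (1.1623, 7.1623, 0).
  ||u|| = √((1.1623)² + (7.1623)² + (0)²) = √(52.6491) ≈ 7.256,  v_1 = u/||u|| ≈ (0.1602, 0.9871, 0) (||v_1|| = 1).

λ_1 = 9.1623,  λ_2 = 8,  λ_3 = 2.8377;  v_1 ≈ (0.1602, 0.9871, 0)


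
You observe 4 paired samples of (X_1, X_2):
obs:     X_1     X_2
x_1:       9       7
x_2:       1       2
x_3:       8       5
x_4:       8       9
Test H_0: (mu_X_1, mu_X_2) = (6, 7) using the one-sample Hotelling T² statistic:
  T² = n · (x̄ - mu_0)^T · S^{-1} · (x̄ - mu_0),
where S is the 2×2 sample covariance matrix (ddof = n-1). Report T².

Step 1 — sample mean vector:
  mean(X_1) = (9 + 1 + 8 + 8) / 4 = 26/4 = 6.5
  mean(X_2) = (7 + 2 + 5 + 9) / 4 = 23/4 = 5.75
  x̄ = (6.5, 5.75),  deviation x̄ - mu_0 = (6.5, 5.75) - (6, 7) = (0.5, -1.25).

Step 2 — sample covariance matrix, S[i,j] = (1/(n-1)) · Σ_k (x_{k,i} - mean_i) · (x_{k,j} - mean_j), divisor n-1 = 3:
  S[X_1,X_1] = ((2.5)·(2.5) + (-5.5)·(-5.5) + (1.5)·(1.5) + (1.5)·(1.5)) / 3 = 41/3 = 13.6667
  S[X_1,X_2] = ((2.5)·(1.25) + (-5.5)·(-3.75) + (1.5)·(-0.75) + (1.5)·(3.25)) / 3 = 27.5/3 = 9.1667
  S[X_2,X_2] = ((1.25)·(1.25) + (-3.75)·(-3.75) + (-0.75)·(-0.75) + (3.25)·(3.25)) / 3 = 26.75/3 = 8.9167
  S = [[13.6667, 9.1667],
 [9.1667, 8.9167]].

Step 3 — invert S. det(S) = 13.6667·8.9167 - (9.1667)² = 37.8333.
  S^{-1} = (1/det) · [[d, -b], [-b, a]] = [[0.2357, -0.2423],
 [-0.2423, 0.3612]].

Step 4 — quadratic form (x̄ - mu_0)^T · S^{-1} · (x̄ - mu_0):
  S^{-1} · (x̄ - mu_0) = (0.4207, -0.5727),
  (x̄ - mu_0)^T · [...] = (0.5)·(0.4207) + (-1.25)·(-0.5727) = 0.9262.

Step 5 — scale by n: T² = 4 · 0.9262 = 3.7048.

T² ≈ 3.7048


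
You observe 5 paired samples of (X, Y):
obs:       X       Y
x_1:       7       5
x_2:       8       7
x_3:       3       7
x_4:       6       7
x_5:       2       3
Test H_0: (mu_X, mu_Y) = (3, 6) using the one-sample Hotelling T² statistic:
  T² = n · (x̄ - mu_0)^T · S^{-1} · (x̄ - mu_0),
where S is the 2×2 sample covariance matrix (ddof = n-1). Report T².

Step 1 — sample mean vector:
  mean(X) = (7 + 8 + 3 + 6 + 2) / 5 = 26/5 = 5.2
  mean(Y) = (5 + 7 + 7 + 7 + 3) / 5 = 29/5 = 5.8
  x̄ = (5.2, 5.8),  deviation x̄ - mu_0 = (5.2, 5.8) - (3, 6) = (2.2, -0.2).

Step 2 — sample covariance matrix, S[i,j] = (1/(n-1)) · Σ_k (x_{k,i} - mean_i) · (x_{k,j} - mean_j), divisor n-1 = 4:
  S[X,X] = ((1.8)·(1.8) + (2.8)·(2.8) + (-2.2)·(-2.2) + (0.8)·(0.8) + (-3.2)·(-3.2)) / 4 = 26.8/4 = 6.7
  S[X,Y] = ((1.8)·(-0.8) + (2.8)·(1.2) + (-2.2)·(1.2) + (0.8)·(1.2) + (-3.2)·(-2.8)) / 4 = 9.2/4 = 2.3
  S[Y,Y] = ((-0.8)·(-0.8) + (1.2)·(1.2) + (1.2)·(1.2) + (1.2)·(1.2) + (-2.8)·(-2.8)) / 4 = 12.8/4 = 3.2
  S = [[6.7, 2.3],
 [2.3, 3.2]].

Step 3 — invert S. det(S) = 6.7·3.2 - (2.3)² = 16.15.
  S^{-1} = (1/det) · [[d, -b], [-b, a]] = [[0.1981, -0.1424],
 [-0.1424, 0.4149]].

Step 4 — quadratic form (x̄ - mu_0)^T · S^{-1} · (x̄ - mu_0):
  S^{-1} · (x̄ - mu_0) = (0.4644, -0.3963),
  (x̄ - mu_0)^T · [...] = (2.2)·(0.4644) + (-0.2)·(-0.3963) = 1.1009.

Step 5 — scale by n: T² = 5 · 1.1009 = 5.5046.

T² ≈ 5.5046


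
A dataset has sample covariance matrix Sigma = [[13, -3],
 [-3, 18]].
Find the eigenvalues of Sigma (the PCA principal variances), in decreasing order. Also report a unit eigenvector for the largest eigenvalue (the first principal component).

Step 1 — characteristic polynomial of 2×2 Sigma:
  det(Sigma - λI) = λ² - trace · λ + det = 0.
  trace = 13 + 18 = 31, det = 13·18 - (-3)² = 225.
Step 2 — discriminant:
  Δ = trace² - 4·det = 961 - 900 = 61.
Step 3 — eigenvalues:
  λ = (trace ± √Δ)/2 = (31 ± 7.8102)/2,
  λ_1 = 19.4051,  λ_2 = 11.5949.

Step 4 — unit eigenvector for λ_1: solve (Sigma - λ_1 I)v = 0. First row:
  (13 - 19.4051)·v_x + (-3)·v_y = 0, i.e. (-6.4051)·v_x + (-3)·v_y = 0,
  so v ∝ (b, λ_1 - a) = (-3, 6.4051); multiply by -1 so the first entry is positive: u = (3, -6.4051).
  ||u|| = √((3)² + (-6.4051)²) = √(50.0256) ≈ 7.0729,
  v_1 = u/||u|| ≈ (0.4242, -0.9056) (||v_1|| = 1).

λ_1 = 19.4051,  λ_2 = 11.5949;  v_1 ≈ (0.4242, -0.9056)
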